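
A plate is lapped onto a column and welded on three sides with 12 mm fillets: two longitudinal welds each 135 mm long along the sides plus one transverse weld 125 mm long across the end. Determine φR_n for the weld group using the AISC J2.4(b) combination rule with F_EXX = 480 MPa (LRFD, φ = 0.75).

φR_n ≈ 764 kN

t_e = 0.707 × 12 = 8.484 mm.
R_nwl = 0.6 × 480 × 8.484 × 270 × 10⁻³ = 659.7 kN (longitudinal, 2 welds).
R_nwt = 0.6 × 480 × 8.484 × 125 × 10⁻³ = 305.4 kN (transverse, base value).
(i) R_nwl + R_nwt = 965.1 kN; (ii) 0.85 R_nwl + 1.5 R_nwt = 1019 kN.
R_n = max = 1019 kN [governs: (ii)]; φR_n = 764.2 kN.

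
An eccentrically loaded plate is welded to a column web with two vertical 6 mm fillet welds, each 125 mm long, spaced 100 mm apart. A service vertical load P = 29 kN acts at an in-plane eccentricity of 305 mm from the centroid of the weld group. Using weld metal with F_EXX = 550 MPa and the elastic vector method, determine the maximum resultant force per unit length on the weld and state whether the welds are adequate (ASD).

Total weld length L_w = 250 mm. Treat welds as unit-width lines.
Polar moment about centroid: J = 2[d³/12 + d(b/2)²] = 2[125³/12 + 125×50²] = 950500 mm³.
Direct shear f_v = P/L_w = 29×10³ / 250 = 116 N/mm (vertical).
Torsion M = P·e = 29×10³ × 305 = 8845000 N·mm.
Critical point at (x, y) = (50, 62.5) from centroid. f_tx = M·y/J = 581.6 N/mm; f_ty = M·x/J = 465.3 N/mm.
Resultant f_max = √[f_tx² + (f_v + f_ty)²] = √[581.6² + (116 + 465.3)²] = 822.3 N/mm.
Capacity per unit length: r_n/Ω = (1/2.0) × 0.6 × 550 × (0.707 × 6) = 699.9 N/mm.
822.3 > 699.9 → NOT adequate.

f_max ≈ 822 N/mm; NOT adequate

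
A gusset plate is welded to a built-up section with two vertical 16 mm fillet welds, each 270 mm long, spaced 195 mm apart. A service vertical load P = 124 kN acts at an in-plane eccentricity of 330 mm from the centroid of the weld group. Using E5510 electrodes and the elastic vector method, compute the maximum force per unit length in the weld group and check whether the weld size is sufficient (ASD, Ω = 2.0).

E55XX → F_EXX = 550 MPa.
Total weld length L_w = 540 mm. Treat welds as unit-width lines.
Polar moment about centroid: J = 2[d³/12 + d(b/2)²] = 2[270³/12 + 270×97.5²] = 8414000 mm³.
Direct shear f_v = P/L_w = 124×10³ / 540 = 229.6 N/mm (vertical).
Torsion M = P·e = 124×10³ × 330 = 40920000 N·mm.
Critical point at (x, y) = (97.5, 135) from centroid. f_tx = M·y/J = 656.6 N/mm; f_ty = M·x/J = 474.2 N/mm.
Resultant f_max = √[f_tx² + (f_v + f_ty)²] = √[656.6² + (229.6 + 474.2)²] = 962.5 N/mm.
Capacity per unit length: r_n/Ω = (1/2.0) × 0.6 × 550 × (0.707 × 16) = 1866 N/mm.
962.5 ≤ 1866 → adequate.

f_max ≈ 963 N/mm; adequate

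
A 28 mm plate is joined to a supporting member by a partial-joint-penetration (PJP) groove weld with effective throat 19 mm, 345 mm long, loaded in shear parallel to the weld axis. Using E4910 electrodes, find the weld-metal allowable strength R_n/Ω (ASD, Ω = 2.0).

E49XX → F_EXX = 490 MPa.
Effective throat (given) t_e = 19 mm.
A_we = 19 × 345 = 6555 mm².
F_nw = 0.6 F_EXX = 294 MPa.
R_n/Ω = (294 × 6555) / 2.0 × 10⁻³ = 963.6 kN.

R_n/Ω ≈ 964 kN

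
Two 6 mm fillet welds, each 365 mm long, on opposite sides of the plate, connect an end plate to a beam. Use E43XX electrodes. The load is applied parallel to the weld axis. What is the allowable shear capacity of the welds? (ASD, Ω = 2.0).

R_n/Ω ≈ 399 kN

E43XX → F_EXX = 430 MPa.
Effective throat t_e = 0.707 × 6 = 4.242 mm.
Total length L = 730 mm; A_we = 4.242 × 730 = 3097 mm².
F_nw = 0.6 F_EXX = 0.6 × 430 = 258 MPa.
R_n = 258 × 3097 × 10⁻³ = 798.9 kN; R_n/Ω = 798.9/2.0 = 399.5 kN.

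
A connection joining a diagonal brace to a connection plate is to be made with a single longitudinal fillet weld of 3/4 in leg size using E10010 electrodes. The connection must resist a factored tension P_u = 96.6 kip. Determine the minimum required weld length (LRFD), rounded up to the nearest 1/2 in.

L = 4.5 in

E100XX → F_EXX = 100 ksi.
Throat t_e = 0.707 × 0.75 = 0.5302 in.
φr_n = 0.75 × 0.6 × 100 × 0.5302 = 23.86 kip/in.
L_req = P_u / φr_n = 96.6 / 23.86 = 4.048 in total.
Round up → use L = 4.5 in.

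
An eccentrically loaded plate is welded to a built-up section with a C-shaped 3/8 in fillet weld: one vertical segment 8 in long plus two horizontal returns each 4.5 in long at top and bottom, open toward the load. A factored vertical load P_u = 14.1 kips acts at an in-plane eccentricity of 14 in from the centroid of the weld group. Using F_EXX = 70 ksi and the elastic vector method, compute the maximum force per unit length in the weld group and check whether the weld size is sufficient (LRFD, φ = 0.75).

f_max ≈ 5.16 kip/in; adequate

Total weld length L_w = 17 in. Treat welds as unit-width lines.
Centroid: x̄ = 2×4.5×2.25 / 17 = 1.191 in from the vertical weld.
Polar moment about centroid: J = I_x + I_y = [8³/12 + 2×4.5×4²] + [8×1.191² + 2(4.5³/12 + 4.5×1.059²)] = 223.3 in³.
Direct shear f_v = P/L_w = 14.1 / 17 = 0.8294 kip/in (vertical).
Torsion M = P·e = 14.1 × 14 = 197.4 kip·in.
Critical point at (x, y) = (3.309, 4) from centroid. f_tx = M·y/J = 3.536 kip/in; f_ty = M·x/J = 2.925 kip/in.
Resultant f_max = √[f_tx² + (f_v + f_ty)²] = √[3.536² + (0.8294 + 2.925)²] = 5.158 kip/in.
Capacity per unit length: φr_n = 0.75 × 0.6 × 70 × (0.707 × 0.375) = 8.351 kip/in.
5.158 ≤ 8.351 → adequate.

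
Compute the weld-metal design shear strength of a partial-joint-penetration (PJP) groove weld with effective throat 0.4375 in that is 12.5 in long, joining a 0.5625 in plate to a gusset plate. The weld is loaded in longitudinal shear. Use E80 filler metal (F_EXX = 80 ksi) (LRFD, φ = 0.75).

Effective throat (given) t_e = 0.4375 in.
A_we = 0.4375 × 12.5 = 5.469 in².
F_nw = 0.6 F_EXX = 48 ksi.
φR_n = 0.75 × 48 × 5.469 = 196.9 kips.

φR_n ≈ 197 kips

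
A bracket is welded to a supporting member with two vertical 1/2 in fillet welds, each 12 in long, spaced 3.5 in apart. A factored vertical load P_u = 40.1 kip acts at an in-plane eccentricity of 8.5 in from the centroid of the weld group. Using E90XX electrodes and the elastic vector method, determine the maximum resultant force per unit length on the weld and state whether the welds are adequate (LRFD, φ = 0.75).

E90XX → F_EXX = 90 ksi.
Total weld length L_w = 24 in. Treat welds as unit-width lines.
Polar moment about centroid: J = 2[d³/12 + d(b/2)²] = 2[12³/12 + 12×1.75²] = 361.5 in³.
Direct shear f_v = P/L_w = 40.1 / 24 = 1.671 kip/in (vertical).
Torsion M = P·e = 40.1 × 8.5 = 340.85 kip·in.
Critical point at (x, y) = (1.75, 6) from centroid. f_tx = M·y/J = 5.657 kip/in; f_ty = M·x/J = 1.65 kip/in.
Resultant f_max = √[f_tx² + (f_v + f_ty)²] = √[5.657² + (1.671 + 1.65)²] = 6.56 kip/in.
Capacity per unit length: φr_n = 0.75 × 0.6 × 90 × (0.707 × 0.5) = 14.32 kip/in.
6.56 ≤ 14.32 → adequate.

f_max ≈ 6.56 kip/in; adequate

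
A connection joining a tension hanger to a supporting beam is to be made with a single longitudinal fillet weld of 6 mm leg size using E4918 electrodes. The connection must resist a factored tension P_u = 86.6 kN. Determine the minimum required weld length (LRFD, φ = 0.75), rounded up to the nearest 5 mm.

E49XX → F_EXX = 490 MPa.
Throat t_e = 0.707 × 6 = 4.242 mm.
φr_n = 0.75 × 0.6 × 490 × 4.242 × 10⁻³ = 0.9354 kN/mm.
L_req = P_u / φr_n = 86.6 / 0.9354 = 92.58 mm total.
Round up → use L = 95 mm.

L = 95 mm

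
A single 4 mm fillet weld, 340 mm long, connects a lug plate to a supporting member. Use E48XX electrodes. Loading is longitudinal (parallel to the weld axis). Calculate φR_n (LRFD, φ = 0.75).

φR_n ≈ 208 kN

E48XX → F_EXX = 480 MPa.
Effective throat t_e = 0.707 × 4 = 2.828 mm.
Total length L = 340 mm; A_we = 2.828 × 340 = 961.5 mm².
F_nw = 0.6 F_EXX = 0.6 × 480 = 288 MPa.
φR_n = 0.75 × 288 × 961.5 × 10⁻³ = 207.7 kN.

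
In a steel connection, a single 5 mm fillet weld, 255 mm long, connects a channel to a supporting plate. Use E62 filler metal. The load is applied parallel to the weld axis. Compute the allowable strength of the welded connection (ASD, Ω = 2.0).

E62XX → F_EXX = 620 MPa.
Effective throat t_e = 0.707 × 5 = 3.535 mm.
Total length L = 255 mm; A_we = 3.535 × 255 = 901.4 mm².
F_nw = 0.6 F_EXX = 0.6 × 620 = 372 MPa.
R_n = 372 × 901.4 × 10⁻³ = 335.3 kN; R_n/Ω = 335.3/2.0 = 167.7 kN.

R_n/Ω ≈ 168 kN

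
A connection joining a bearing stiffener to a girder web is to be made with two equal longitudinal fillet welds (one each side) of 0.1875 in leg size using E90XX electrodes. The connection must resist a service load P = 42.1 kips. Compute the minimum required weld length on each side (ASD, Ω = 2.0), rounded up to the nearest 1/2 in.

E90XX → F_EXX = 90 ksi.
Throat t_e = 0.707 × 0.1875 = 0.1326 in.
r_n/Ω = (0.6 × 90 × 0.1326) / 2.0 = 3.579 kip/in.
L_req = P / (r_n/Ω) = 42.1 / 3.579 = 11.76 in total.
Per side: 11.76 / 2 = 5.881 in.
Round up → use L = 6 in on each side.

L = 6 in on each side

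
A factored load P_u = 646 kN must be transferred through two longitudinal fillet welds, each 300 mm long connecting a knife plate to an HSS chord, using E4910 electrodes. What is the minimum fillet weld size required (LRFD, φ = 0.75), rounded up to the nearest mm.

w = 7 mm

E49XX → F_EXX = 490 MPa.
Total weld length L = 600 mm.
Required throat t_e = P_u / (φ × 0.6 F_EXX × L) = 646 / (0.75 × 0.6 × 490 × 600 × 10⁻³) = 4.883 mm.
Required leg w = t_e / 0.707 = 6.906 mm → use 7 mm.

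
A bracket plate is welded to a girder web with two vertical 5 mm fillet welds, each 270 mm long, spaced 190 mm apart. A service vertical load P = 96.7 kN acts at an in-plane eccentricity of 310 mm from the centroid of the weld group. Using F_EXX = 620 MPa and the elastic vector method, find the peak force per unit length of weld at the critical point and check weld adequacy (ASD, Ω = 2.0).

f_max ≈ 725 N/mm; NOT adequate

Total weld length L_w = 540 mm. Treat welds as unit-width lines.
Polar moment about centroid: J = 2[d³/12 + d(b/2)²] = 2[270³/12 + 270×95²] = 8154000 mm³.
Direct shear f_v = P/L_w = 96.7×10³ / 540 = 179.1 N/mm (vertical).
Torsion M = P·e = 96.7×10³ × 310 = 29977000 N·mm.
Critical point at (x, y) = (95, 135) from centroid. f_tx = M·y/J = 496.3 N/mm; f_ty = M·x/J = 349.3 N/mm.
Resultant f_max = √[f_tx² + (f_v + f_ty)²] = √[496.3² + (179.1 + 349.3)²] = 724.9 N/mm.
Capacity per unit length: r_n/Ω = (1/2.0) × 0.6 × 620 × (0.707 × 5) = 657.5 N/mm.
724.9 > 657.5 → NOT adequate.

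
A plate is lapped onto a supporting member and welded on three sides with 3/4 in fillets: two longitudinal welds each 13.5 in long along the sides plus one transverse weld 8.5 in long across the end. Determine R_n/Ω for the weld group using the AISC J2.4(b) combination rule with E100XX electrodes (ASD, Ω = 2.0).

E100XX → F_EXX = 100 ksi.
t_e = 0.707 × 0.75 = 0.5302 in.
R_nwl = 0.6 × 100 × 0.5302 × 27 = 859 kips (longitudinal, 2 welds).
R_nwt = 0.6 × 100 × 0.5302 × 8.5 = 270.4 kips (transverse, base value).
(i) R_nwl + R_nwt = 1129 kips; (ii) 0.85 R_nwl + 1.5 R_nwt = 1136 kips.
R_n = max = 1136 kips [governs: (ii)]; R_n/Ω = 567.9 kips.

R_n/Ω ≈ 568 kips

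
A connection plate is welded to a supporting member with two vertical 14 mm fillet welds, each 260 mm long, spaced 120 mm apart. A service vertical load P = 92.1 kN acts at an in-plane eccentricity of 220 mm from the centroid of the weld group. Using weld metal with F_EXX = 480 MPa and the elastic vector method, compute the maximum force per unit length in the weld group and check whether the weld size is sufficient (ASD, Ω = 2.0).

Total weld length L_w = 520 mm. Treat welds as unit-width lines.
Polar moment about centroid: J = 2[d³/12 + d(b/2)²] = 2[260³/12 + 260×60²] = 4801000 mm³.
Direct shear f_v = P/L_w = 92.1×10³ / 520 = 177.1 N/mm (vertical).
Torsion M = P·e = 92.1×10³ × 220 = 20262000 N·mm.
Critical point at (x, y) = (60, 130) from centroid. f_tx = M·y/J = 548.6 N/mm; f_ty = M·x/J = 253.2 N/mm.
Resultant f_max = √[f_tx² + (f_v + f_ty)²] = √[548.6² + (177.1 + 253.2)²] = 697.2 N/mm.
Capacity per unit length: r_n/Ω = (1/2.0) × 0.6 × 480 × (0.707 × 14) = 1425 N/mm.
697.2 ≤ 1425 → adequate.

f_max ≈ 697 N/mm; adequate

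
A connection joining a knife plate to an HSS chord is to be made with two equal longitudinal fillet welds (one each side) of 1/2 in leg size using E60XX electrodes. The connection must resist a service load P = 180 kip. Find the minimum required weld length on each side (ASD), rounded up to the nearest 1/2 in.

E60XX → F_EXX = 60 ksi.
Throat t_e = 0.707 × 0.5 = 0.3535 in.
r_n/Ω = (0.6 × 60 × 0.3535) / 2.0 = 6.363 kip/in.
L_req = P / (r_n/Ω) = 180 / 6.363 = 28.29 in total.
Per side: 28.29 / 2 = 14.14 in.
Round up → use L = 14.5 in on each side.

L = 14.5 in on each side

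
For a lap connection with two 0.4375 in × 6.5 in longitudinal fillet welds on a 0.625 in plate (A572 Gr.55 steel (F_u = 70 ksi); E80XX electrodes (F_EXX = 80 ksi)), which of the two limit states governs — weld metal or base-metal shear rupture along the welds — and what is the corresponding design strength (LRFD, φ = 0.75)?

φR_n ≈ 145 kips (weld metal governs)

t_e = 0.707 × 0.4375 = 0.3093 in; L = 13 in.
Weld metal: φR_n = 0.75 × 0.6 × 80 × 0.3093 × 13 = 144.8 kips.
Base metal (shear rupture): φR_n = 0.75 × 0.6 × 70 × 0.625 × 13 = 255.9 kips.
Governing: weld metal.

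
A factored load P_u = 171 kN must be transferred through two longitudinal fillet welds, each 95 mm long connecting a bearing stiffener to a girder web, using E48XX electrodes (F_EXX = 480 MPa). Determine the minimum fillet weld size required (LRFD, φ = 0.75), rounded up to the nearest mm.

w = 6 mm

Total weld length L = 190 mm.
Required throat t_e = P_u / (φ × 0.6 F_EXX × L) = 171 / (0.75 × 0.6 × 480 × 190 × 10⁻³) = 4.167 mm.
Required leg w = t_e / 0.707 = 5.893 mm → use 6 mm.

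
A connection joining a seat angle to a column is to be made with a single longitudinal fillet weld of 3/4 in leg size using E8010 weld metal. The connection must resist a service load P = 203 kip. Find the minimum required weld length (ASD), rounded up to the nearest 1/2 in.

E80XX → F_EXX = 80 ksi.
Throat t_e = 0.707 × 0.75 = 0.5302 in.
r_n/Ω = (0.6 × 80 × 0.5302) / 2.0 = 12.73 kip/in.
L_req = P / (r_n/Ω) = 203 / 12.73 = 15.95 in total.
Round up → use L = 16 in.

L = 16 in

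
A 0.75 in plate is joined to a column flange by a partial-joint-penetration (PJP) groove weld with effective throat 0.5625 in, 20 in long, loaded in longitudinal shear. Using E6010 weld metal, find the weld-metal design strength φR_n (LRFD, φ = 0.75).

φR_n ≈ 304 kip

E60XX → F_EXX = 60 ksi.
Effective throat (given) t_e = 0.5625 in.
A_we = 0.5625 × 20 = 11.25 in².
F_nw = 0.6 F_EXX = 36 ksi.
φR_n = 0.75 × 36 × 11.25 = 303.8 kip.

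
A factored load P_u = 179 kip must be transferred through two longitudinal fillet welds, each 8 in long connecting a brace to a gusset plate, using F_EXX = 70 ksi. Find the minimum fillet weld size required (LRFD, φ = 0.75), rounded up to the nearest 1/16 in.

w = 9/16 in

Total weld length L = 16 in.
Required throat t_e = P_u / (φ × 0.6 F_EXX × L) = 179 / (0.75 × 0.6 × 70 × 16) = 0.3552 in.
Required leg w = t_e / 0.707 = 0.5023 in → use 9/16 in.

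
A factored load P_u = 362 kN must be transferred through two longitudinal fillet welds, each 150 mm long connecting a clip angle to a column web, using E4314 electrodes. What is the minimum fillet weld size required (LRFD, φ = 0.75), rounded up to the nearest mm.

w = 9 mm

E43XX → F_EXX = 430 MPa.
Total weld length L = 300 mm.
Required throat t_e = P_u / (φ × 0.6 F_EXX × L) = 362 / (0.75 × 0.6 × 430 × 300 × 10⁻³) = 6.236 mm.
Required leg w = t_e / 0.707 = 8.82 mm → use 9 mm.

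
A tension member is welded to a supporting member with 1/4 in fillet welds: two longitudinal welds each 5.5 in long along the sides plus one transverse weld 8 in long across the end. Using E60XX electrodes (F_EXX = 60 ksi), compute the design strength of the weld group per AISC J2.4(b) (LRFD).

φR_n ≈ 102 kip

t_e = 0.707 × 0.25 = 0.1767 in.
R_nwl = 0.6 × 60 × 0.1767 × 11 = 69.99 kip (longitudinal, 2 welds).
R_nwt = 0.6 × 60 × 0.1767 × 8 = 50.9 kip (transverse, base value).
(i) R_nwl + R_nwt = 120.9 kip; (ii) 0.85 R_nwl + 1.5 R_nwt = 135.9 kip.
R_n = max = 135.9 kip [governs: (ii)]; φR_n = 101.9 kip.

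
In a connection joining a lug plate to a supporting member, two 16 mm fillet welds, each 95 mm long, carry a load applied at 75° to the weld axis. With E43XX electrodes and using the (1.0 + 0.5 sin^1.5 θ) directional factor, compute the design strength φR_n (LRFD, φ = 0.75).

φR_n ≈ 613 kN

E43XX → F_EXX = 430 MPa.
t_e = 0.707 × 16 = 11.31 mm; A_we = 11.31 × 190 = 2149 mm².
Directional factor: 1.0 + 0.5 sin^1.5(75°) = 1.475.
F_nw = 0.6 × 430 × 1.475 = 380.5 MPa.
φR_n = 0.75 × 380.5 × 2149 × 10⁻³ = 613.3 kN.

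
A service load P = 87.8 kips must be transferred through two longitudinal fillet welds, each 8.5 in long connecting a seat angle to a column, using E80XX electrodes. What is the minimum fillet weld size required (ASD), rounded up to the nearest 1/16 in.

w = 5/16 in

E80XX → F_EXX = 80 ksi.
Total weld length L = 17 in.
Required throat t_e = P × Ω / (0.6 F_EXX × L) = 87.8 × 2.0 / (0.6 × 80 × 17) = 0.2152 in.
Required leg w = t_e / 0.707 = 0.3044 in → use 5/16 in.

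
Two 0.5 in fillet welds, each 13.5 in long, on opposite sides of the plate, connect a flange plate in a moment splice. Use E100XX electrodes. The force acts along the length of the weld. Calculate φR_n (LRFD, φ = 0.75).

φR_n ≈ 430 kip

E100XX → F_EXX = 100 ksi.
Effective throat t_e = 0.707 × 0.5 = 0.3535 in.
Total length L = 27 in; A_we = 0.3535 × 27 = 9.544 in².
F_nw = 0.6 F_EXX = 0.6 × 100 = 60 ksi.
φR_n = 0.75 × 60 × 9.544 = 429.5 kip.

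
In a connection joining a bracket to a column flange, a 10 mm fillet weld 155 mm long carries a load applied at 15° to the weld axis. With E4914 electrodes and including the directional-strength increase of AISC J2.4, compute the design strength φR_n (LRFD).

E49XX → F_EXX = 490 MPa.
t_e = 0.707 × 10 = 7.07 mm; A_we = 7.07 × 155 = 1096 mm².
Directional factor: 1.0 + 0.5 sin^1.5(15°) = 1.066.
F_nw = 0.6 × 490 × 1.066 = 313.4 MPa.
φR_n = 0.75 × 313.4 × 1096 × 10⁻³ = 257.5 kN.

φR_n ≈ 258 kN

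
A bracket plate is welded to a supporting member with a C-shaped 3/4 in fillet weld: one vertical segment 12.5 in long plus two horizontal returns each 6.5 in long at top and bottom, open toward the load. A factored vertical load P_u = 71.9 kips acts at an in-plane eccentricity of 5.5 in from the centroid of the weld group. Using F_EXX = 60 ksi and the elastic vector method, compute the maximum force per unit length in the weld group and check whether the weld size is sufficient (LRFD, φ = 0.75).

Total weld length L_w = 25.5 in. Treat welds as unit-width lines.
Centroid: x̄ = 2×6.5×3.25 / 25.5 = 1.657 in from the vertical weld.
Polar moment about centroid: J = I_x + I_y = [12.5³/12 + 2×6.5×6.25²] + [12.5×1.657² + 2(6.5³/12 + 6.5×1.593²)] = 783.7 in³.
Direct shear f_v = P/L_w = 71.9 / 25.5 = 2.82 kip/in (vertical).
Torsion M = P·e = 71.9 × 5.5 = 395.45 kip·in.
Critical point at (x, y) = (4.843, 6.25) from centroid. f_tx = M·y/J = 3.154 kip/in; f_ty = M·x/J = 2.444 kip/in.
Resultant f_max = √[f_tx² + (f_v + f_ty)²] = √[3.154² + (2.82 + 2.444)²] = 6.136 kip/in.
Capacity per unit length: φr_n = 0.75 × 0.6 × 60 × (0.707 × 0.75) = 14.32 kip/in.
6.136 ≤ 14.32 → adequate.

f_max ≈ 6.14 kip/in; adequate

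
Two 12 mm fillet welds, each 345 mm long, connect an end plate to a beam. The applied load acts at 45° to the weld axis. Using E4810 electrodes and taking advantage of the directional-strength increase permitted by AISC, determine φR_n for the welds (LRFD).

E48XX → F_EXX = 480 MPa.
t_e = 0.707 × 12 = 8.484 mm; A_we = 8.484 × 690 = 5854 mm².
Directional factor: 1.0 + 0.5 sin^1.5(45°) = 1.297.
F_nw = 0.6 × 480 × 1.297 = 373.6 MPa.
φR_n = 0.75 × 373.6 × 5854 × 10⁻³ = 1640 kN.

φR_n ≈ 1640 kN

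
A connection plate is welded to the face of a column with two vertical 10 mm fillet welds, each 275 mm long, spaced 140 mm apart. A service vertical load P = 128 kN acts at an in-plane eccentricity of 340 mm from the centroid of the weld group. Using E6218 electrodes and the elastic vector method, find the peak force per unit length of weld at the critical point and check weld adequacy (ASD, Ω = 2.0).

f_max ≈ 1210 N/mm; adequate

E62XX → F_EXX = 620 MPa.
Total weld length L_w = 550 mm. Treat welds as unit-width lines.
Polar moment about centroid: J = 2[d³/12 + d(b/2)²] = 2[275³/12 + 275×70²] = 6161000 mm³.
Direct shear f_v = P/L_w = 128×10³ / 550 = 232.7 N/mm (vertical).
Torsion M = P·e = 128×10³ × 340 = 43520000 N·mm.
Critical point at (x, y) = (70, 137.5) from centroid. f_tx = M·y/J = 971.2 N/mm; f_ty = M·x/J = 494.5 N/mm.
Resultant f_max = √[f_tx² + (f_v + f_ty)²] = √[971.2² + (232.7 + 494.5)²] = 1213 N/mm.
Capacity per unit length: r_n/Ω = (1/2.0) × 0.6 × 620 × (0.707 × 10) = 1315 N/mm.
1213 ≤ 1315 → adequate.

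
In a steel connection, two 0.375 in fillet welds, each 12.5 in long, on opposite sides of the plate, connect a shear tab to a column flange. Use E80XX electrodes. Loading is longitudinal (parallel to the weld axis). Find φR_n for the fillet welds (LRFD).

E80XX → F_EXX = 80 ksi.
Effective throat t_e = 0.707 × 0.375 = 0.2651 in.
Total length L = 25 in; A_we = 0.2651 × 25 = 6.628 in².
F_nw = 0.6 F_EXX = 0.6 × 80 = 48 ksi.
φR_n = 0.75 × 48 × 6.628 = 238.6 kips.

φR_n ≈ 239 kips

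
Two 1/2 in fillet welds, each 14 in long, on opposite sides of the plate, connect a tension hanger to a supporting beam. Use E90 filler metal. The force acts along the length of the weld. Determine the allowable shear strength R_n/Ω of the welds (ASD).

E90XX → F_EXX = 90 ksi.
Effective throat t_e = 0.707 × 0.5 = 0.3535 in.
Total length L = 28 in; A_we = 0.3535 × 28 = 9.898 in².
F_nw = 0.6 F_EXX = 0.6 × 90 = 54 ksi.
R_n = 54 × 9.898 = 534.5 kip; R_n/Ω = 534.5/2.0 = 267.2 kip.

R_n/Ω ≈ 267 kip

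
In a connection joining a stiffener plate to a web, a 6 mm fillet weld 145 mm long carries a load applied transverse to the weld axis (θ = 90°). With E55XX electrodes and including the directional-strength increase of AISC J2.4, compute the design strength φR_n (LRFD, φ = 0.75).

E55XX → F_EXX = 550 MPa.
t_e = 0.707 × 6 = 4.242 mm; A_we = 4.242 × 145 = 615.1 mm².
Directional factor: 1.0 + 0.5 sin^1.5(90°) = 1.5.
F_nw = 0.6 × 550 × 1.5 = 495 MPa.
φR_n = 0.75 × 495 × 615.1 × 10⁻³ = 228.4 kN.

φR_n ≈ 228 kN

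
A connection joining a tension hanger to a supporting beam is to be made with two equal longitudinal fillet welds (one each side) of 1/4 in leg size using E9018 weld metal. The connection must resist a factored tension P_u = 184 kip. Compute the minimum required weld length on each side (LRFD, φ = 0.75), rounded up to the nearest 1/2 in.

E90XX → F_EXX = 90 ksi.
Throat t_e = 0.707 × 0.25 = 0.1767 in.
φr_n = 0.75 × 0.6 × 90 × 0.1767 = 7.158 kip/in.
L_req = P_u / φr_n = 184 / 7.158 = 25.7 in total.
Per side: 25.7 / 2 = 12.85 in.
Round up → use L = 13 in on each side.

L = 13 in on each side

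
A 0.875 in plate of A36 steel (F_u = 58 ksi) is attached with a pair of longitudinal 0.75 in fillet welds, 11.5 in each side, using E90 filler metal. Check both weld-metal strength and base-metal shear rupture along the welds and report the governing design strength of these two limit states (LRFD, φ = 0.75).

E90XX → F_EXX = 90 ksi.
t_e = 0.707 × 0.75 = 0.5302 in; L = 23 in.
Weld metal: φR_n = 0.75 × 0.6 × 90 × 0.5302 × 23 = 493.9 kip.
Base metal (shear rupture): φR_n = 0.75 × 0.6 × 58 × 0.875 × 23 = 525.3 kip.
Governing: weld metal.

φR_n ≈ 494 kip (weld metal governs)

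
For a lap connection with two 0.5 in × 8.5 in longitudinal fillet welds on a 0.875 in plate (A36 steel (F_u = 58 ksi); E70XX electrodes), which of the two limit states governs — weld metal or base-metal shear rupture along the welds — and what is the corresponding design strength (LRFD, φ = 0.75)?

E70XX → F_EXX = 70 ksi.
t_e = 0.707 × 0.5 = 0.3535 in; L = 17 in.
Weld metal: φR_n = 0.75 × 0.6 × 70 × 0.3535 × 17 = 189.3 kips.
Base metal (shear rupture): φR_n = 0.75 × 0.6 × 58 × 0.875 × 17 = 388.2 kips.
Governing: weld metal.

φR_n ≈ 189 kips (weld metal governs)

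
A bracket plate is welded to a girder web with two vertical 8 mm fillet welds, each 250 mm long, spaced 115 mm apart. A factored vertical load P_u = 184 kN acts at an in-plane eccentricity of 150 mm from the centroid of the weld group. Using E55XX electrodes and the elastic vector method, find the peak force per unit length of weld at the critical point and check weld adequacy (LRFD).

E55XX → F_EXX = 550 MPa.
Total weld length L_w = 500 mm. Treat welds as unit-width lines.
Polar moment about centroid: J = 2[d³/12 + d(b/2)²] = 2[250³/12 + 250×57.5²] = 4257000 mm³.
Direct shear f_v = P/L_w = 184×10³ / 500 = 368 N/mm (vertical).
Torsion M = P·e = 184×10³ × 150 = 27600000 N·mm.
Critical point at (x, y) = (57.5, 125) from centroid. f_tx = M·y/J = 810.4 N/mm; f_ty = M·x/J = 372.8 N/mm.
Resultant f_max = √[f_tx² + (f_v + f_ty)²] = √[810.4² + (368 + 372.8)²] = 1098 N/mm.
Capacity per unit length: φr_n = 0.75 × 0.6 × 550 × (0.707 × 8) = 1400 N/mm.
1098 ≤ 1400 → adequate.

f_max ≈ 1100 N/mm; adequate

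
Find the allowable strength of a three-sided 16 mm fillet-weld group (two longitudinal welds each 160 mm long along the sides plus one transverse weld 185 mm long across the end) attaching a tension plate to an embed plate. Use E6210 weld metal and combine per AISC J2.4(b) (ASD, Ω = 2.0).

E62XX → F_EXX = 620 MPa.
t_e = 0.707 × 16 = 11.31 mm.
R_nwl = 0.6 × 620 × 11.31 × 320 × 10⁻³ = 1347 kN (longitudinal, 2 welds).
R_nwt = 0.6 × 620 × 11.31 × 185 × 10⁻³ = 778.5 kN (transverse, base value).
(i) R_nwl + R_nwt = 2125 kN; (ii) 0.85 R_nwl + 1.5 R_nwt = 2312 kN.
R_n = max = 2312 kN [governs: (ii)]; R_n/Ω = 1156 kN.

R_n/Ω ≈ 1160 kN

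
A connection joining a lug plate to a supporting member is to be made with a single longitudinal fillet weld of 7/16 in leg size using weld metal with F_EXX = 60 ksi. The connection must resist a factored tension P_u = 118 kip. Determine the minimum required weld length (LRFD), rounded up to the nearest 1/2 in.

L = 14.5 in

Throat t_e = 0.707 × 0.4375 = 0.3093 in.
φr_n = 0.75 × 0.6 × 60 × 0.3093 = 8.351 kip/in.
L_req = P_u / φr_n = 118 / 8.351 = 14.13 in total.
Round up → use L = 14.5 in.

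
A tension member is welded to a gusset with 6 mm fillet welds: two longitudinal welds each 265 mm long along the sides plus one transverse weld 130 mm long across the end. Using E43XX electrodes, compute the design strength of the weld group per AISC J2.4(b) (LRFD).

φR_n ≈ 542 kN

E43XX → F_EXX = 430 MPa.
t_e = 0.707 × 6 = 4.242 mm.
R_nwl = 0.6 × 430 × 4.242 × 530 × 10⁻³ = 580.1 kN (longitudinal, 2 welds).
R_nwt = 0.6 × 430 × 4.242 × 130 × 10⁻³ = 142.3 kN (transverse, base value).
(i) R_nwl + R_nwt = 722.3 kN; (ii) 0.85 R_nwl + 1.5 R_nwt = 706.5 kN.
R_n = max = 722.3 kN [governs: (i)]; φR_n = 541.7 kN.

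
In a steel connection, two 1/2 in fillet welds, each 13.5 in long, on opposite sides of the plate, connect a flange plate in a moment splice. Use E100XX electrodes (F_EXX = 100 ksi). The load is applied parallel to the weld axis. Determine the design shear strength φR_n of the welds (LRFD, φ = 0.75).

Effective throat t_e = 0.707 × 0.5 = 0.3535 in.
Total length L = 27 in; A_we = 0.3535 × 27 = 9.544 in².
F_nw = 0.6 F_EXX = 0.6 × 100 = 60 ksi.
φR_n = 0.75 × 60 × 9.544 = 429.5 kip.

φR_n ≈ 430 kip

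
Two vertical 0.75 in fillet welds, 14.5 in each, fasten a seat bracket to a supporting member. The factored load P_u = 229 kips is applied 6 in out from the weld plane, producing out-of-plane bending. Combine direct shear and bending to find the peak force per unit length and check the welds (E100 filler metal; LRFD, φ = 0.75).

f_max ≈ 21.1 kip/in; adequate

E100XX → F_EXX = 100 ksi.
L_w = 2 × 14.5 = 29 in; section modulus (unit throat) S = 2 × L²/6 = 70.08 in².
Direct shear f_v = P/L_w = 229/29 = 7.897 kip/in.
Moment M = P × e = 229 × 6 = 1374 kip·in; bending f_b = M/S = 19.61 kip/in.
f_max = √(f_v² + f_b²) = √(7.897² + 19.61²) = 21.14 kip/in.
φr_n = 0.75 × 0.6 × 100 × (0.707 × 0.75) = 23.86 kip/in → adequate.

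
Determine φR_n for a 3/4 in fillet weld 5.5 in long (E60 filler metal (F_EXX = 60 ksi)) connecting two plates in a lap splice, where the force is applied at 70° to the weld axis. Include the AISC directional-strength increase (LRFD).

φR_n ≈ 115 kip

t_e = 0.707 × 0.75 = 0.5302 in; A_we = 0.5302 × 5.5 = 2.916 in².
Directional factor: 1.0 + 0.5 sin^1.5(70°) = 1.455.
F_nw = 0.6 × 60 × 1.455 = 52.4 ksi.
φR_n = 0.75 × 52.4 × 2.916 = 114.6 kip.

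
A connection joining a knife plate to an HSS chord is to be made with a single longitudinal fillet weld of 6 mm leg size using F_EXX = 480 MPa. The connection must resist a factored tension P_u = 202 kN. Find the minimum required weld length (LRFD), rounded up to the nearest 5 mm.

Throat t_e = 0.707 × 6 = 4.242 mm.
φr_n = 0.75 × 0.6 × 480 × 4.242 × 10⁻³ = 0.9163 kN/mm.
L_req = P_u / φr_n = 202 / 0.9163 = 220.5 mm total.
Round up → use L = 225 mm.

L = 225 mm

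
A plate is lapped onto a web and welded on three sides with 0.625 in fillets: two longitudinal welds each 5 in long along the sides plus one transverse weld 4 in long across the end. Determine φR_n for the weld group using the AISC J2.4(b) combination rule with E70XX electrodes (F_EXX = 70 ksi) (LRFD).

φR_n ≈ 202 kip

t_e = 0.707 × 0.625 = 0.4419 in.
R_nwl = 0.6 × 70 × 0.4419 × 10 = 185.6 kip (longitudinal, 2 welds).
R_nwt = 0.6 × 70 × 0.4419 × 4 = 74.23 kip (transverse, base value).
(i) R_nwl + R_nwt = 259.8 kip; (ii) 0.85 R_nwl + 1.5 R_nwt = 269.1 kip.
R_n = max = 269.1 kip [governs: (ii)]; φR_n = 201.8 kip.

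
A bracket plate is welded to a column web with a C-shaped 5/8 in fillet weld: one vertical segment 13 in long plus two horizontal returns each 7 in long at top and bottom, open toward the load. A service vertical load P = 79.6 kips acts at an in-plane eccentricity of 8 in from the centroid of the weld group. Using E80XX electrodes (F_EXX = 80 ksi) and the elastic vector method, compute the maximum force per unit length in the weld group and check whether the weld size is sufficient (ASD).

f_max ≈ 7.97 kip/in; adequate

Total weld length L_w = 27 in. Treat welds as unit-width lines.
Centroid: x̄ = 2×7×3.5 / 27 = 1.815 in from the vertical weld.
Polar moment about centroid: J = I_x + I_y = [13³/12 + 2×7×6.5²] + [13×1.815² + 2(7³/12 + 7×1.685²)] = 914.3 in³.
Direct shear f_v = P/L_w = 79.6 / 27 = 2.948 kip/in (vertical).
Torsion M = P·e = 79.6 × 8 = 636.8 kip·in.
Critical point at (x, y) = (5.185, 6.5) from centroid. f_tx = M·y/J = 4.527 kip/in; f_ty = M·x/J = 3.611 kip/in.
Resultant f_max = √[f_tx² + (f_v + f_ty)²] = √[4.527² + (2.948 + 3.611)²] = 7.97 kip/in.
Capacity per unit length: r_n/Ω = (1/2.0) × 0.6 × 80 × (0.707 × 0.625) = 10.6 kip/in.
7.97 ≤ 10.6 → adequate.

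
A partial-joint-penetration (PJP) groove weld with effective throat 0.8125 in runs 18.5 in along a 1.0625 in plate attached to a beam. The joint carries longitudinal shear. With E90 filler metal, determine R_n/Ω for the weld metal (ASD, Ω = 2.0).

E90XX → F_EXX = 90 ksi.
Effective throat (given) t_e = 0.8125 in.
A_we = 0.8125 × 18.5 = 15.03 in².
F_nw = 0.6 F_EXX = 54 ksi.
R_n/Ω = (54 × 15.03) / 2.0 = 405.8 kips.

R_n/Ω ≈ 406 kips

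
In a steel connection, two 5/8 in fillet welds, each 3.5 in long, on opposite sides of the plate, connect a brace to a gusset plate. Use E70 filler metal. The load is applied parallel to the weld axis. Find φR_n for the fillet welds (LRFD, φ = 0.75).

φR_n ≈ 97.4 kip

E70XX → F_EXX = 70 ksi.
Effective throat t_e = 0.707 × 0.625 = 0.4419 in.
Total length L = 7 in; A_we = 0.4419 × 7 = 3.093 in².
F_nw = 0.6 F_EXX = 0.6 × 70 = 42 ksi.
φR_n = 0.75 × 42 × 3.093 = 97.43 kip.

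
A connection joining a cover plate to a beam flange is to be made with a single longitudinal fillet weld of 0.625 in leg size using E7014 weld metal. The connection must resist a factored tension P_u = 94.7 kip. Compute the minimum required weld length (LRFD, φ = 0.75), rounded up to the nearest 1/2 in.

E70XX → F_EXX = 70 ksi.
Throat t_e = 0.707 × 0.625 = 0.4419 in.
φr_n = 0.75 × 0.6 × 70 × 0.4419 = 13.92 kip/in.
L_req = P_u / φr_n = 94.7 / 13.92 = 6.804 in total.
Round up → use L = 7 in.

L = 7 in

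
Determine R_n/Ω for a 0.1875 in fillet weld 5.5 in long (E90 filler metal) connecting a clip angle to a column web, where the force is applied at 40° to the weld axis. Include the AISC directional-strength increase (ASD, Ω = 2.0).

E90XX → F_EXX = 90 ksi.
t_e = 0.707 × 0.1875 = 0.1326 in; A_we = 0.1326 × 5.5 = 0.7291 in².
Directional factor: 1.0 + 0.5 sin^1.5(40°) = 1.258.
F_nw = 0.6 × 90 × 1.258 = 67.91 ksi.
R_n/Ω = (67.91 × 0.7291) / 2.0 = 24.76 kips.

R_n/Ω ≈ 24.8 kips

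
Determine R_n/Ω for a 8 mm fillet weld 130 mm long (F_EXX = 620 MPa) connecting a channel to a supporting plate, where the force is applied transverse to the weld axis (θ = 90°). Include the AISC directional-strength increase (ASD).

t_e = 0.707 × 8 = 5.656 mm; A_we = 5.656 × 130 = 735.3 mm².
Directional factor: 1.0 + 0.5 sin^1.5(90°) = 1.5.
F_nw = 0.6 × 620 × 1.5 = 558 MPa.
R_n/Ω = (558 × 735.3) / 2.0 × 10⁻³ = 205.1 kN.

R_n/Ω ≈ 205 kN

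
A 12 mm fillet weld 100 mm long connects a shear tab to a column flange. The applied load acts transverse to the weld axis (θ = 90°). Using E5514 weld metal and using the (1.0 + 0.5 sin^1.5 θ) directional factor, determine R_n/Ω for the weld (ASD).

E55XX → F_EXX = 550 MPa.
t_e = 0.707 × 12 = 8.484 mm; A_we = 8.484 × 100 = 848.4 mm².
Directional factor: 1.0 + 0.5 sin^1.5(90°) = 1.5.
F_nw = 0.6 × 550 × 1.5 = 495 MPa.
R_n/Ω = (495 × 848.4) / 2.0 × 10⁻³ = 210 kN.

R_n/Ω ≈ 210 kN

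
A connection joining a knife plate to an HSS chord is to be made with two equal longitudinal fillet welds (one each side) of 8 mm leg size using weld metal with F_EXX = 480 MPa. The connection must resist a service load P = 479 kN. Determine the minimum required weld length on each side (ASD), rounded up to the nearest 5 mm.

L = 295 mm on each side

Throat t_e = 0.707 × 8 = 5.656 mm.
r_n/Ω = (0.6 × 480 × 5.656) / 2.0 = 814.5 N/mm = 0.8145 kN/mm.
L_req = P / (r_n/Ω) = 479 / 0.8145 = 588.1 mm total.
Per side: 588.1 / 2 = 294.1 mm.
Round up → use L = 295 mm on each side.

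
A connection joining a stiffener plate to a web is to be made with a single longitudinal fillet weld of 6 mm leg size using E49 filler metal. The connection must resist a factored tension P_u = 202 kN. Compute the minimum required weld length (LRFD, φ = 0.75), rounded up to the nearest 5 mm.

L = 220 mm

E49XX → F_EXX = 490 MPa.
Throat t_e = 0.707 × 6 = 4.242 mm.
φr_n = 0.75 × 0.6 × 490 × 4.242 × 10⁻³ = 0.9354 kN/mm.
L_req = P_u / φr_n = 202 / 0.9354 = 216 mm total.
Round up → use L = 220 mm.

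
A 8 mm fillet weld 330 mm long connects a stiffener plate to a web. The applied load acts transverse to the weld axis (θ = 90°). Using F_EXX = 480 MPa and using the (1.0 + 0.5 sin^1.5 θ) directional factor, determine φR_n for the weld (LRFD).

t_e = 0.707 × 8 = 5.656 mm; A_we = 5.656 × 330 = 1866 mm².
Directional factor: 1.0 + 0.5 sin^1.5(90°) = 1.5.
F_nw = 0.6 × 480 × 1.5 = 432 MPa.
φR_n = 0.75 × 432 × 1866 × 10⁻³ = 604.7 kN.

φR_n ≈ 605 kN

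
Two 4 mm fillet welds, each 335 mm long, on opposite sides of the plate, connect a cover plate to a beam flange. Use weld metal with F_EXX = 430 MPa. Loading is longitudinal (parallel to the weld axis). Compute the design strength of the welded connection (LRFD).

φR_n ≈ 367 kN

Effective throat t_e = 0.707 × 4 = 2.828 mm.
Total length L = 670 mm; A_we = 2.828 × 670 = 1895 mm².
F_nw = 0.6 F_EXX = 0.6 × 430 = 258 MPa.
φR_n = 0.75 × 258 × 1895 × 10⁻³ = 366.6 kN.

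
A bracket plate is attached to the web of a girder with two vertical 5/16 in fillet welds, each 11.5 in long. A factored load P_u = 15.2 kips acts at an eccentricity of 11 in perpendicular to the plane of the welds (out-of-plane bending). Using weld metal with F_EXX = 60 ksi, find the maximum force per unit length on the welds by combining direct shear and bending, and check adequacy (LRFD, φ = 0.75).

f_max ≈ 3.85 kip/in; adequate

L_w = 2 × 11.5 = 23 in; section modulus (unit throat) S = 2 × L²/6 = 44.08 in².
Direct shear f_v = P/L_w = 15.2/23 = 0.6609 kip/in.
Moment M = P × e = 15.2 × 11 = 167.2 kip·in; bending f_b = M/S = 3.793 kip/in.
f_max = √(f_v² + f_b²) = √(0.6609² + 3.793²) = 3.85 kip/in.
φr_n = 0.75 × 0.6 × 60 × (0.707 × 0.3125) = 5.965 kip/in → adequate.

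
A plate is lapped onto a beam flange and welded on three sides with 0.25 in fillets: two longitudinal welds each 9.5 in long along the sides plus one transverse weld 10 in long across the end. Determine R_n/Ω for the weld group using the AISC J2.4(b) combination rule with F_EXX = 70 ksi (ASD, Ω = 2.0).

t_e = 0.707 × 0.25 = 0.1767 in.
R_nwl = 0.6 × 70 × 0.1767 × 19 = 141 kips (longitudinal, 2 welds).
R_nwt = 0.6 × 70 × 0.1767 × 10 = 74.23 kips (transverse, base value).
(i) R_nwl + R_nwt = 215.3 kips; (ii) 0.85 R_nwl + 1.5 R_nwt = 231.2 kips.
R_n = max = 231.2 kips [governs: (ii)]; R_n/Ω = 115.6 kips.

R_n/Ω ≈ 116 kips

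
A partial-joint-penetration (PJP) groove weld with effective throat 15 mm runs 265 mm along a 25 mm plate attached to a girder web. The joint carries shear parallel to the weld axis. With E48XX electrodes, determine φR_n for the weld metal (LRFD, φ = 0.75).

φR_n ≈ 859 kN

E48XX → F_EXX = 480 MPa.
Effective throat (given) t_e = 15 mm.
A_we = 15 × 265 = 3975 mm².
F_nw = 0.6 F_EXX = 288 MPa.
φR_n = 0.75 × 288 × 3975 × 10⁻³ = 858.6 kN.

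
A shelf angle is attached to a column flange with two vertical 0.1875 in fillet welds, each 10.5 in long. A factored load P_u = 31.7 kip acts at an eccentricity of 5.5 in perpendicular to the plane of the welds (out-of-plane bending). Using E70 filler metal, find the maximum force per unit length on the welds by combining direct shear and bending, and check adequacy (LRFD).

f_max ≈ 4.98 kip/in; NOT adequate

E70XX → F_EXX = 70 ksi.
L_w = 2 × 10.5 = 21 in; section modulus (unit throat) S = 2 × L²/6 = 36.75 in².
Direct shear f_v = P/L_w = 31.7/21 = 1.51 kip/in.
Moment M = P × e = 31.7 × 5.5 = 174.35 kip·in; bending f_b = M/S = 4.744 kip/in.
f_max = √(f_v² + f_b²) = √(1.51² + 4.744²) = 4.979 kip/in.
φr_n = 0.75 × 0.6 × 70 × (0.707 × 0.1875) = 4.176 kip/in → NOT adequate.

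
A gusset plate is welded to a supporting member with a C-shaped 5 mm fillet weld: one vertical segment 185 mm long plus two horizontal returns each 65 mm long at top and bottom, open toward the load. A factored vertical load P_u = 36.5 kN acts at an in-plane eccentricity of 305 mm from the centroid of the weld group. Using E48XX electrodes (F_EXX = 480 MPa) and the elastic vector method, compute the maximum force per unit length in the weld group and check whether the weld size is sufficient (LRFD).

Total weld length L_w = 315 mm. Treat welds as unit-width lines.
Centroid: x̄ = 2×65×32.5 / 315 = 13.41 mm from the vertical weld.
Polar moment about centroid: J = I_x + I_y = [185³/12 + 2×65×92.5²] + [185×13.41² + 2(65³/12 + 65×19.09²)] = 1766000 mm³.
Direct shear f_v = P/L_w = 36.5×10³ / 315 = 115.9 N/mm (vertical).
Torsion M = P·e = 36.5×10³ × 305 = 11132000 N·mm.
Critical point at (x, y) = (51.59, 92.5) from centroid. f_tx = M·y/J = 583 N/mm; f_ty = M·x/J = 325.1 N/mm.
Resultant f_max = √[f_tx² + (f_v + f_ty)²] = √[583² + (115.9 + 325.1)²] = 731 N/mm.
Capacity per unit length: φr_n = 0.75 × 0.6 × 480 × (0.707 × 5) = 763.6 N/mm.
731 ≤ 763.6 → adequate.

f_max ≈ 731 N/mm; adequate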